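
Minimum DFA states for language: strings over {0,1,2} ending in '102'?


Track the longest suffix of input matching a prefix of '102': 4 classes (prefixes of length 0..3)
Minimal DFA: 4 states


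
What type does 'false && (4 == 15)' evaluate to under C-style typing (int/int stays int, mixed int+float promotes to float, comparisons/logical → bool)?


Operand types: bool && bool
Rule: logical operators take bool operands and yield bool
Result type: bool


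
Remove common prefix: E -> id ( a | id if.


Common prefix: 'id'
Factored: E -> id E', E' -> ( a | if


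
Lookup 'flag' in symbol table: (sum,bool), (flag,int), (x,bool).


Lookup 'flag' → type int


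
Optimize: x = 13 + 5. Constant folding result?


13 + 5 = 18 at compile time
Optimized: x = 18


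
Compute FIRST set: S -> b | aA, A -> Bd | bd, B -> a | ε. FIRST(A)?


Per alternative of A: FIRST(Bd) = {a, d}; FIRST(bd) = {b}
FIRST(A) = {a, b, d}


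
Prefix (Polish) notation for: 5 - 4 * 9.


'*' binds tighter: tree is (- 5 (* 4 9))
Prefix: - 5 * 4 9


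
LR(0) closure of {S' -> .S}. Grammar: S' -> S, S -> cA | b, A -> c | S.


Start: S' -> .S
For each item with dot before a nonterminal B, add B -> .γ for every B-production
Closure: [S' -> .S, S -> .cA, S -> .b]


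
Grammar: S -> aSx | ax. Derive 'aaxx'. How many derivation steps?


Derivation: S => aSx => aaxx
Steps: 2


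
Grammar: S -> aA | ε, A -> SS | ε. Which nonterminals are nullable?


A nonterminal is nullable iff some alternative derives ε (directly, or every symbol in it is nullable)
Nullable: {A, S}


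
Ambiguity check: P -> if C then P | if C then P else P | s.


dangling else: 'if C then if C then s else s' parses two ways
Ambiguous


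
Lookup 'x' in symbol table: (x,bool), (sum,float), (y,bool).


Lookup 'x' → type bool


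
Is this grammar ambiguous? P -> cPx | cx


balanced c^n…x^n: each string has a unique parse
Unambiguous


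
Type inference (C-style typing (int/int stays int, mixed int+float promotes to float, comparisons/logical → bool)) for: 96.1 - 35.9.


Operand types: float - float
Rule: mixed int/float promotes to float; int/int stays int
Result type: float


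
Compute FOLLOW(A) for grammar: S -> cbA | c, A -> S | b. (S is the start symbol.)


$ ∈ FOLLOW(S). For each A -> αBβ: add FIRST(β)\{ε} to FOLLOW(B); if β nullable, add FOLLOW(A).
FOLLOW(A) = {$}


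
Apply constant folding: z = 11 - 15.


11 - 15 = -4 at compile time
Optimized: z = -4


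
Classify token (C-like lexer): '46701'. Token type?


Pattern: digits only
Type: INTEGER_LITERAL


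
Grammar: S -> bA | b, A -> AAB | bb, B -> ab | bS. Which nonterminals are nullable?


A nonterminal is nullable iff some alternative derives ε (directly, or every symbol in it is nullable)
Nullable: {}


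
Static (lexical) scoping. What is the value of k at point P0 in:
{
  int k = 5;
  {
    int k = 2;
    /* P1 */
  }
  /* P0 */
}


k declared in the same block as P0
k = 5


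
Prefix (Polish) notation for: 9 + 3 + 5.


left-to-right (same/higher precedence on left): tree is (+ (+ 9 3) 5)
Prefix: + + 9 3 5


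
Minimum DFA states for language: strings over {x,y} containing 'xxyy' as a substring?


KMP-style automaton: 4 progress states + 1 absorbing accept = 5
Minimal DFA: 5 states


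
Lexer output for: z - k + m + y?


Scan left to right, longest-match per lexeme
Tokens: ID(z), OP(-), ID(k), OP(+), ID(m), OP(+), ID(y)


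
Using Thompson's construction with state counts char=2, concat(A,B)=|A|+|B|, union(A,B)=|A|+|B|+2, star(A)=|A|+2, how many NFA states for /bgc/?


Syntax tree has 3 char leaf(s), 0 union(s), 0 star(s)
chars contribute 3×2 = 6; each union adds +2; each star adds +2
Total: 6 + 0 + 0 = 6 states


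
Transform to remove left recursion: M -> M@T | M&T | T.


Left-recursive alternatives: M@T, M&T; non-recursive: T
Introduce M': M -> TM', M' -> @TM' | &TM' | ε


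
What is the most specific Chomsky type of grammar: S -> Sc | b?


Left-linear: every RHS is a terminal or one nonterminal followed by a terminal
Classification: Type 3 (Regular)


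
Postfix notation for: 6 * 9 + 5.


Left to right (same or higher precedence on left)
Postfix: 6 9 * 5 +


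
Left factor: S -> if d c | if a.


Common prefix: 'if'
Factored: S -> if S', S' -> d c | a


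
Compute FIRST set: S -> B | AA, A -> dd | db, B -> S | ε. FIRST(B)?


Per alternative of B: FIRST(S) = {d, ε}; FIRST(ε) = {ε}
FIRST(B) = {d, ε}


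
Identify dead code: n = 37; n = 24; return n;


first assignment to n is overwritten before any read
Dead: 'n = 37'


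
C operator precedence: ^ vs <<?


'<<' is shift (level 8); '^' is bitwise XOR (level 4)
Higher level binds tighter
'<<' has higher precedence than '^'


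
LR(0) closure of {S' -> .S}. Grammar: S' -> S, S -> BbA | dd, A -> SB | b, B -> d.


Start: S' -> .S
For each item with dot before a nonterminal B, add B -> .γ for every B-production
Closure: [S' -> .S, S -> .BbA, S -> .dd, B -> .d]


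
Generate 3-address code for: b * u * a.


Break into single-operator statements:
t1 = b * u
t2 = t1 * a


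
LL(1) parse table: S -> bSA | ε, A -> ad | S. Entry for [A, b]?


For [A, b]: 'b' ∈ FIRST(S)
Entry: A -> S


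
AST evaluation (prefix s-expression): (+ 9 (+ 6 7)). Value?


Evaluate inner: (+ 6 7) = 13
Evaluate root: (+ 9 13) = 22
Result: 22


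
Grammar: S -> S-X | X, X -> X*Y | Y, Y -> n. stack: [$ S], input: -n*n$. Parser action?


shift '-' to continue S -> S-X
Action: shift


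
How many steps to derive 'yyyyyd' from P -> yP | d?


Derivation: P => yP => yyP => yyyP => yyyyP => yyyyyP => yyyyyd
Steps: 6


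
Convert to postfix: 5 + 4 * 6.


* has higher precedence, evaluate 4*6 first
Postfix: 5 4 6 * +


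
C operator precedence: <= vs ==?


'<=' is relational (level 7); '==' is equality (level 6)
Higher level binds tighter
'<=' has higher precedence than '=='


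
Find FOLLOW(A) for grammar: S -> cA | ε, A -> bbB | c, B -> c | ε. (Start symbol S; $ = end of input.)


$ ∈ FOLLOW(S). For each A -> αBβ: add FIRST(β)\{ε} to FOLLOW(B); if β nullable, add FOLLOW(A).
FOLLOW(A) = {$}


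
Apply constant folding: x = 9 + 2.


9 + 2 = 11 at compile time
Optimized: x = 11


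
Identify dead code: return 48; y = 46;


statement follows a return and is unreachable
Dead: 'y = 46'


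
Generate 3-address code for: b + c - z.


Break into single-operator statements:
t1 = b + c
t2 = t1 - z


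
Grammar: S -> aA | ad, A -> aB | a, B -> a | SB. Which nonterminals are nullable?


A nonterminal is nullable iff some alternative derives ε (directly, or every symbol in it is nullable)
Nullable: {}


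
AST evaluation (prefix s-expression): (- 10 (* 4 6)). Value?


Evaluate inner: (* 4 6) = 24
Evaluate root: (- 10 24) = -14
Result: -14


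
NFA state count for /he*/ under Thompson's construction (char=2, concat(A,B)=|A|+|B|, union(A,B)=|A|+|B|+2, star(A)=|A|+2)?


Syntax tree has 2 char leaf(s), 0 union(s), 1 star(s)
chars contribute 2×2 = 4; each union adds +2; each star adds +2
Total: 4 + 0 + 2 = 6 states


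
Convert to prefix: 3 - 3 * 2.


'*' binds tighter: tree is (- 3 (* 3 2))
Prefix: - 3 * 3 2


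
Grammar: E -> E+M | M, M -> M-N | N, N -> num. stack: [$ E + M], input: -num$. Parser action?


'-' can extend M; shift to build M -> M-N
Action: shift


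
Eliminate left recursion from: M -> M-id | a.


Left-recursive alternatives: M-id; non-recursive: a
Introduce M': M -> aM', M' -> -idM' | ε


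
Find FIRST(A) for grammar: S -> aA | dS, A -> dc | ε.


Per alternative of A: FIRST(dc) = {d}; FIRST(ε) = {ε}
FIRST(A) = {d, ε}


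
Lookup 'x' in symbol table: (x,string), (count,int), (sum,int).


Lookup 'x' → type string


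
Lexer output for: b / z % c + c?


Scan left to right, longest-match per lexeme
Tokens: ID(b), OP(/), ID(z), OP(%), ID(c), OP(+), ID(c)


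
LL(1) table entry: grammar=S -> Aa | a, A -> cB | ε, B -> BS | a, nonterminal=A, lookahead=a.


For [A, a]: ε is nullable and 'a' ∈ FOLLOW(A)
Entry: A -> ε


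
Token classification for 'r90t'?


Pattern: letter/underscore followed by alphanumerics, not a keyword
Type: IDENTIFIER


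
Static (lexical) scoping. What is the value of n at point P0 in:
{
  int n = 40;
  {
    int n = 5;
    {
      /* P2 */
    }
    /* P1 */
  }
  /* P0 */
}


n declared in the same block as P0
n = 40


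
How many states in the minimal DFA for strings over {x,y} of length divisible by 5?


Track length mod 5: states 0..4, accept at 0
Minimal DFA: 5 states


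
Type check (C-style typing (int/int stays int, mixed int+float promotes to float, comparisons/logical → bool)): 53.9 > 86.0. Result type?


Operand types: float > float
Rule: comparison yields bool
Result type: bool


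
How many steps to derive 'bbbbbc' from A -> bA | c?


Derivation: A => bA => bbA => bbbA => bbbbA => bbbbbA => bbbbbc
Steps: 6


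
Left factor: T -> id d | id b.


Common prefix: 'id'
Factored: T -> id T', T' -> d | b


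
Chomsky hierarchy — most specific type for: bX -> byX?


LHS has context (more than one symbol) and |LHS| ≤ |RHS|
Classification: Type 1 (Context-Sensitive)


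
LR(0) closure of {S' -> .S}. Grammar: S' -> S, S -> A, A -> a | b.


Start: S' -> .S
For each item with dot before a nonterminal B, add B -> .γ for every B-production
Closure: [S' -> .S, S -> .A, A -> .a, A -> .b]


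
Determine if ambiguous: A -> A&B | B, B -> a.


precedence layered via separate nonterminal B: deterministic
Unambiguous


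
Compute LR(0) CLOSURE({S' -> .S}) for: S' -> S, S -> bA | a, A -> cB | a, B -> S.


Start: S' -> .S
For each item with dot before a nonterminal B, add B -> .γ for every B-production
Closure: [S' -> .S, S -> .bA, S -> .a]


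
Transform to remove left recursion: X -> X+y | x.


Left-recursive alternatives: X+y; non-recursive: x
Introduce X': X -> xX', X' -> +yX' | ε


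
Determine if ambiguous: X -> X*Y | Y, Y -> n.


precedence layered via separate nonterminal Y: deterministic
Unambiguous


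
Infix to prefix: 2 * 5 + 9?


left-to-right (same/higher precedence on left): tree is (+ (* 2 5) 9)
Prefix: + * 2 5 9


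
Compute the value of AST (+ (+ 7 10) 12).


Evaluate inner: (+ 7 10) = 17
Evaluate root: (+ 17 12) = 29
Result: 29


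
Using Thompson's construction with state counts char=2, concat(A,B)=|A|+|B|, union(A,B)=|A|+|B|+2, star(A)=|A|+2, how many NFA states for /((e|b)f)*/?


Syntax tree has 3 char leaf(s), 1 union(s), 1 star(s)
chars contribute 3×2 = 6; each union adds +2; each star adds +2
Total: 6 + 2 + 2 = 10 states


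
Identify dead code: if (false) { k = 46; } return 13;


condition is constant false, so the whole block is unreachable
Dead: 'if (false) { k = 46; }'


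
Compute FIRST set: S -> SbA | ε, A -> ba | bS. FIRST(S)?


Per alternative of S: FIRST(SbA) = {b}; FIRST(ε) = {ε}
FIRST(S) = {b, ε}


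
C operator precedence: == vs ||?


'==' is equality (level 6); '||' is logical OR (level 1)
Higher level binds tighter
'==' has higher precedence than '||'


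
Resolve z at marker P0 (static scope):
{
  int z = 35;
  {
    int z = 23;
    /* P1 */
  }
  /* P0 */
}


z declared in the same block as P0
z = 35


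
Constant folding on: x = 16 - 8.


16 - 8 = 8 at compile time
Optimized: x = 8


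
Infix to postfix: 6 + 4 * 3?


* has higher precedence, evaluate 4*3 first
Postfix: 6 4 3 * +


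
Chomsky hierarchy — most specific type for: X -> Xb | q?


Left-linear: every RHS is a terminal or one nonterminal followed by a terminal
Classification: Type 3 (Regular)


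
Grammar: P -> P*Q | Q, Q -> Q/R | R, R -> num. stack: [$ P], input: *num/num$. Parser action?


shift '*' to continue P -> P*Q
Action: shift


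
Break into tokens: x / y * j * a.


Scan left to right, longest-match per lexeme
Tokens: ID(x), OP(/), ID(y), OP(*), ID(j), OP(*), ID(a)


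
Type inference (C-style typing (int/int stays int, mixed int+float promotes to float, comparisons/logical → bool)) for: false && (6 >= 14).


Operand types: bool && bool
Rule: logical operators take bool operands and yield bool
Result type: bool


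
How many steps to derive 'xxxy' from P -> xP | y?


Derivation: P => xP => xxP => xxxP => xxxy
Steps: 4


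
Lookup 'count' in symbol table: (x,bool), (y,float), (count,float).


Lookup 'count' → type float


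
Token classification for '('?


Pattern: delimiter/punctuation
Type: PUNCTUATION


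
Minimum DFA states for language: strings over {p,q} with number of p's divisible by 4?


Track (count of p) mod 4: states 0..3, accept at 0
Minimal DFA: 4 states


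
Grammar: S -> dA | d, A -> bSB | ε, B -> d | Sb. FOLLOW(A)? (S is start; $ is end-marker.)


$ ∈ FOLLOW(S). For each A -> αBβ: add FIRST(β)\{ε} to FOLLOW(B); if β nullable, add FOLLOW(A).
FOLLOW(A) = {$, b, d}


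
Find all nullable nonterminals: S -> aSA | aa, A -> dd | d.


A nonterminal is nullable iff some alternative derives ε (directly, or every symbol in it is nullable)
Nullable: {}


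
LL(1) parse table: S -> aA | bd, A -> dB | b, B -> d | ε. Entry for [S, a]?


For [S, a]: 'a' ∈ FIRST(aA)
Entry: S -> aA


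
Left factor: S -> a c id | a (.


Common prefix: 'a'
Factored: S -> a S', S' -> c id | (


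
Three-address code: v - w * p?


Break into single-operator statements:
t1 = w * p
t2 = v - t1


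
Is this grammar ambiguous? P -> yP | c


right-linear, alternatives start with distinct terminals 'y' vs 'c': unique leftmost derivation
Unambiguous


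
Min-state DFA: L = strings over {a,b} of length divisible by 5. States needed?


Track length mod 5: states 0..4, accept at 0
Minimal DFA: 5 states


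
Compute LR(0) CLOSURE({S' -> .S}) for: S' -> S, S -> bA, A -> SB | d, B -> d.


Start: S' -> .S
For each item with dot before a nonterminal B, add B -> .γ for every B-production
Closure: [S' -> .S, S -> .bA]


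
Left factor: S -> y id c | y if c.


Common prefix: 'y'
Factored: S -> y S', S' -> id c | if c


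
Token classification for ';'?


Pattern: delimiter/punctuation
Type: PUNCTUATION


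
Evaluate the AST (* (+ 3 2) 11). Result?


Evaluate inner: (+ 3 2) = 5
Evaluate root: (* 5 11) = 55
Result: 55


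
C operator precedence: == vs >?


'>' is relational (level 7); '==' is equality (level 6)
Higher level binds tighter
'>' has higher precedence than '=='


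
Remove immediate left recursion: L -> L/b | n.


Left-recursive alternatives: L/b; non-recursive: n
Introduce L': L -> nL', L' -> /bL' | ε


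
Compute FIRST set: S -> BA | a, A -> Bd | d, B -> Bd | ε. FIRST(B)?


Per alternative of B: FIRST(Bd) = {d}; FIRST(ε) = {ε}
FIRST(B) = {d, ε}


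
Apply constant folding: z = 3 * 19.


3 * 19 = 57 at compile time
Optimized: z = 57


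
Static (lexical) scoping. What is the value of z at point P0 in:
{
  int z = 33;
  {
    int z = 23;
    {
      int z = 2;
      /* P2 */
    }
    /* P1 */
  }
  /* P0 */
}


z declared in the same block as P0
z = 33


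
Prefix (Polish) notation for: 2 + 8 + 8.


left-to-right (same/higher precedence on left): tree is (+ (+ 2 8) 8)
Prefix: + + 2 8 8


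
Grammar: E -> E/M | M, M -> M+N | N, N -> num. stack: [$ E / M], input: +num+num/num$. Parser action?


'+' can extend M; shift to build M -> M+N
Action: shift


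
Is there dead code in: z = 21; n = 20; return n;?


z is assigned but never read
Dead: 'z = 21'


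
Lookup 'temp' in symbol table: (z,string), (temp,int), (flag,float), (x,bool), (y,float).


Lookup 'temp' → type int


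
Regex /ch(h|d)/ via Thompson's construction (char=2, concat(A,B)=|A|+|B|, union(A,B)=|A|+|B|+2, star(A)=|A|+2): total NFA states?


Syntax tree has 4 char leaf(s), 1 union(s), 0 star(s)
chars contribute 4×2 = 8; each union adds +2; each star adds +2
Total: 8 + 2 + 0 = 10 states


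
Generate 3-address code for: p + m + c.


Break into single-operator statements:
t1 = p + m
t2 = t1 + c


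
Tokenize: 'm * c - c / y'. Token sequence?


Scan left to right, longest-match per lexeme
Tokens: ID(m), OP(*), ID(c), OP(-), ID(c), OP(/), ID(y)


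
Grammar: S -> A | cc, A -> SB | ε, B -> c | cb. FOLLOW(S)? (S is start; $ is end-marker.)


$ ∈ FOLLOW(S). For each A -> αBβ: add FIRST(β)\{ε} to FOLLOW(B); if β nullable, add FOLLOW(A).
FOLLOW(S) = {$, c}


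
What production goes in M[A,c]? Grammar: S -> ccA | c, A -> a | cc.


For [A, c]: 'c' ∈ FIRST(cc)
Entry: A -> cc


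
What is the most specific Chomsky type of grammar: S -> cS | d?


Right-linear: every RHS is a terminal or a terminal followed by one nonterminal
Classification: Type 3 (Regular)


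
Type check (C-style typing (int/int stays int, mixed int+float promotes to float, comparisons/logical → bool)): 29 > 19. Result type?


Operand types: int > int
Rule: comparison yields bool
Result type: bool


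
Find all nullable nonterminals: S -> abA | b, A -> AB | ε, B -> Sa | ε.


A nonterminal is nullable iff some alternative derives ε (directly, or every symbol in it is nullable)
Nullable: {A, B}


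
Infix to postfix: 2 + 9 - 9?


Left to right (same or higher precedence on left)
Postfix: 2 9 + 9 -


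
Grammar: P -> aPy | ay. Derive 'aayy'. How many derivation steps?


Derivation: P => aPy => aayy
Steps: 2


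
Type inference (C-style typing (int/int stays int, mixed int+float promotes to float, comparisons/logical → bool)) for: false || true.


Operand types: bool || bool
Rule: logical operators take bool operands and yield bool
Result type: bool


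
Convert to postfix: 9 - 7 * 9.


* has higher precedence, evaluate 7*9 first
Postfix: 9 7 9 * -


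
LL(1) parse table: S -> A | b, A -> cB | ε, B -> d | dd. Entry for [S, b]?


For [S, b]: 'b' ∈ FIRST(b)
Entry: S -> b


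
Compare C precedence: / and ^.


'/' is multiplicative (level 10); '^' is bitwise XOR (level 4)
Higher level binds tighter
'/' has higher precedence than '^'


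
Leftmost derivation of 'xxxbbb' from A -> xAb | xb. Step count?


Derivation: A => xAb => xxAbb => xxxbbb
Steps: 3


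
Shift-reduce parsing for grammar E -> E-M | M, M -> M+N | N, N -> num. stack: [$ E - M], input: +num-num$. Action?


'+' can extend M; shift to build M -> M+N
Action: shift


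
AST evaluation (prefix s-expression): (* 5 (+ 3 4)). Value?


Evaluate inner: (+ 3 4) = 7
Evaluate root: (* 5 7) = 35
Result: 35


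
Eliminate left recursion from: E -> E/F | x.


Left-recursive alternatives: E/F; non-recursive: x
Introduce E': E -> xE', E' -> /FE' | ε


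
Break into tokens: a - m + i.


Scan left to right, longest-match per lexeme
Tokens: ID(a), OP(-), ID(m), OP(+), ID(i)


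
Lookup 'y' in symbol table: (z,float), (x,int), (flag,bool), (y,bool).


Lookup 'y' → type bool


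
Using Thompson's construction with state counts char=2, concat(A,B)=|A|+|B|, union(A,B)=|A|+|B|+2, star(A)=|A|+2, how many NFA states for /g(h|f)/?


Syntax tree has 3 char leaf(s), 1 union(s), 0 star(s)
chars contribute 3×2 = 6; each union adds +2; each star adds +2
Total: 6 + 2 + 0 = 8 states


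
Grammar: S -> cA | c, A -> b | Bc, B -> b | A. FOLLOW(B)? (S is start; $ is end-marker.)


$ ∈ FOLLOW(S). For each A -> αBβ: add FIRST(β)\{ε} to FOLLOW(B); if β nullable, add FOLLOW(A).
FOLLOW(B) = {c}


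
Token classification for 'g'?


Pattern: letter/underscore followed by alphanumerics, not a keyword
Type: IDENTIFIER


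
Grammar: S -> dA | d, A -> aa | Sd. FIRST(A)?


Per alternative of A: FIRST(aa) = {a}; FIRST(Sd) = {d}
FIRST(A) = {a, d}


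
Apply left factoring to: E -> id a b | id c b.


Common prefix: 'id'
Factored: E -> id E', E' -> a b | c b


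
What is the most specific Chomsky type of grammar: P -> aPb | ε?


Single nonterminal LHS, but a^n b^n is not regular
Classification: Type 2 (Context-Free)


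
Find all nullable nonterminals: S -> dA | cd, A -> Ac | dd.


A nonterminal is nullable iff some alternative derives ε (directly, or every symbol in it is nullable)
Nullable: {}


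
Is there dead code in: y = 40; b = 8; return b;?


y is assigned but never read
Dead: 'y = 40'


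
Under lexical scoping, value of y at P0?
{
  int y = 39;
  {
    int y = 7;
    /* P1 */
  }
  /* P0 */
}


y declared in the same block as P0
y = 39


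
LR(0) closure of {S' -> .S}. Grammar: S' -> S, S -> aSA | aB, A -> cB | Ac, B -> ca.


Start: S' -> .S
For each item with dot before a nonterminal B, add B -> .γ for every B-production
Closure: [S' -> .S, S -> .aSA, S -> .aB]


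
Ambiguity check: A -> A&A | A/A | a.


'a&a/a' has two parse trees (no precedence encoded between & and /)
Ambiguous


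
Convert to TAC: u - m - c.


Break into single-operator statements:
t1 = u - m
t2 = t1 - c


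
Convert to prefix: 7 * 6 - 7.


left-to-right (same/higher precedence on left): tree is (- (* 7 6) 7)
Prefix: - * 7 6 7


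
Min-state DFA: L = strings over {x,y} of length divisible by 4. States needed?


Track length mod 4: states 0..3, accept at 0
Minimal DFA: 4 states


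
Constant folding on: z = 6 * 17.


6 * 17 = 102 at compile time
Optimized: z = 102


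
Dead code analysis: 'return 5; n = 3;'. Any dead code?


statement follows a return and is unreachable
Dead: 'n = 3'


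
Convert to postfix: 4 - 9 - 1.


Left to right (same or higher precedence on left)
Postfix: 4 9 - 1 -


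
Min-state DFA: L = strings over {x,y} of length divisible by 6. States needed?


Track length mod 6: states 0..5, accept at 0
Minimal DFA: 6 states


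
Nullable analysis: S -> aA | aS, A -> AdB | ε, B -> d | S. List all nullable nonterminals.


A nonterminal is nullable iff some alternative derives ε (directly, or every symbol in it is nullable)
Nullable: {A}


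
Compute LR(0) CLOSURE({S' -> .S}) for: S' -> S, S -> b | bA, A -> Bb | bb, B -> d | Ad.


Start: S' -> .S
For each item with dot before a nonterminal B, add B -> .γ for every B-production
Closure: [S' -> .S, S -> .b, S -> .bA]


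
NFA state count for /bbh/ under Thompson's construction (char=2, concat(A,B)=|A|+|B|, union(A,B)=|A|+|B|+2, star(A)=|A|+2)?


Syntax tree has 3 char leaf(s), 0 union(s), 0 star(s)
chars contribute 3×2 = 6; each union adds +2; each star adds +2
Total: 6 + 0 + 0 = 6 states


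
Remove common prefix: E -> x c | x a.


Common prefix: 'x'
Factored: E -> x E', E' -> c | a


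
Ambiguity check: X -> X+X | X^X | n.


'n+n^n' has two parse trees (no precedence encoded between + and ^)
Ambiguous


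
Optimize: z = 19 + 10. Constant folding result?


19 + 10 = 29 at compile time
Optimized: z = 29


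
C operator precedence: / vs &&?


'/' is multiplicative (level 10); '&&' is logical AND (level 2)
Higher level binds tighter
'/' has higher precedence than '&&'


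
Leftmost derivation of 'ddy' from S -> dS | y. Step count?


Derivation: S => dS => ddS => ddy
Steps: 3


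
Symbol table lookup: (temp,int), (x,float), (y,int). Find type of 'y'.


Lookup 'y' → type int


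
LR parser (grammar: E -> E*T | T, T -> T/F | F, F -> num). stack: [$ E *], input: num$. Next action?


no handle ('E*' is not any RHS); shift 'num'
Action: shift


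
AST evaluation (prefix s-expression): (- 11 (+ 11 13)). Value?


Evaluate inner: (+ 11 13) = 24
Evaluate root: (- 11 24) = -13
Result: -13


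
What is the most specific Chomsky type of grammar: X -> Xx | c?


Left-linear: every RHS is a terminal or one nonterminal followed by a terminal
Classification: Type 3 (Regular)


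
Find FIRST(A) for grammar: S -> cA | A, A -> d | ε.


Per alternative of A: FIRST(d) = {d}; FIRST(ε) = {ε}
FIRST(A) = {d, ε}


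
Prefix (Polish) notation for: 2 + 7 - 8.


left-to-right (same/higher precedence on left): tree is (- (+ 2 7) 8)
Prefix: - + 2 7 8


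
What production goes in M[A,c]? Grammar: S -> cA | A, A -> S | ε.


For [A, c]: 'c' ∈ FIRST(S)
Entry: A -> S


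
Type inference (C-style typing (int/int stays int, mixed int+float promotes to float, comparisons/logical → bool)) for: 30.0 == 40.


Operand types: float == int
Rule: comparison yields bool
Result type: bool


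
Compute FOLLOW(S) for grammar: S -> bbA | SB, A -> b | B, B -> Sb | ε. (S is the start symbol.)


$ ∈ FOLLOW(S). For each A -> αBβ: add FIRST(β)\{ε} to FOLLOW(B); if β nullable, add FOLLOW(A).
FOLLOW(S) = {$, b}


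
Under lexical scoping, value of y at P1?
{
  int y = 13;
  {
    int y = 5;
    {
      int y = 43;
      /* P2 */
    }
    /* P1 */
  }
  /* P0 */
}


y declared in the same block as P1
y = 5


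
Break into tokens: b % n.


Scan left to right, longest-match per lexeme
Tokens: ID(b), OP(%), ID(n)


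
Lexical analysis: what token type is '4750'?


Pattern: digits only
Type: INTEGER_LITERAL


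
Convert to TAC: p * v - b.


Break into single-operator statements:
t1 = p * v
t2 = t1 - b


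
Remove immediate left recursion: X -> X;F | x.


Left-recursive alternatives: X;F; non-recursive: x
Introduce X': X -> xX', X' -> ;FX' | ε


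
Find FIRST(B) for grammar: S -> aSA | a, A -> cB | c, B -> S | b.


Per alternative of B: FIRST(S) = {a}; FIRST(b) = {b}
FIRST(B) = {a, b}


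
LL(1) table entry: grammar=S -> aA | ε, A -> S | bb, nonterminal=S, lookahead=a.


For [S, a]: 'a' ∈ FIRST(aA)
Entry: S -> aA


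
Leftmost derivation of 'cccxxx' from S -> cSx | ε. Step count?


Derivation: S => cSx => ccSxx => cccSxxx => cccxxx
Steps: 4


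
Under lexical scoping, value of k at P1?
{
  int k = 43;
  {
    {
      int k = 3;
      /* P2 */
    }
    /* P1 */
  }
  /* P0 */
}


P1's block does not declare k; resolves to the enclosing declaration at depth 0
k = 43


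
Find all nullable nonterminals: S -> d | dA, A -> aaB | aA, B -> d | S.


A nonterminal is nullable iff some alternative derives ε (directly, or every symbol in it is nullable)
Nullable: {}


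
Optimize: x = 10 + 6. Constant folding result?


10 + 6 = 16 at compile time
Optimized: x = 16


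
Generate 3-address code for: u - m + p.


Break into single-operator statements:
t1 = u - m
t2 = t1 + p


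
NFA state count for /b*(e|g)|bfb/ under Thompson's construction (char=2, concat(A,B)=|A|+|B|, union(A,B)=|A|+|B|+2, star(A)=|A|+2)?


Syntax tree has 6 char leaf(s), 2 union(s), 1 star(s)
chars contribute 6×2 = 12; each union adds +2; each star adds +2
Total: 12 + 4 + 2 = 18 states


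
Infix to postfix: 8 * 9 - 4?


Left to right (same or higher precedence on left)
Postfix: 8 9 * 4 -


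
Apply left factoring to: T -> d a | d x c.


Common prefix: 'd'
Factored: T -> d T', T' -> a | x c


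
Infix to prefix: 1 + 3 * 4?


'*' binds tighter: tree is (+ 1 (* 3 4))
Prefix: + 1 * 3 4


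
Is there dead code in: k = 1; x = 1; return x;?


k is assigned but never read
Dead: 'k = 1'


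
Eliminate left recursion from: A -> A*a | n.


Left-recursive alternatives: A*a; non-recursive: n
Introduce A': A -> nA', A' -> *aA' | ε


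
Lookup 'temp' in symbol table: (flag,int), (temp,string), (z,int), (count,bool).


Lookup 'temp' → type string


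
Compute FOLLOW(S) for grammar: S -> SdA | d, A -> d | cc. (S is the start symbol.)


$ ∈ FOLLOW(S). For each A -> αBβ: add FIRST(β)\{ε} to FOLLOW(B); if β nullable, add FOLLOW(A).
FOLLOW(S) = {$, d}


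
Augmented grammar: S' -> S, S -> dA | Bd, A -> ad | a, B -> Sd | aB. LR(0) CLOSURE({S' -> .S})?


Start: S' -> .S
For each item with dot before a nonterminal B, add B -> .γ for every B-production
Closure: [S' -> .S, S -> .dA, S -> .Bd, B -> .Sd, B -> .aB]


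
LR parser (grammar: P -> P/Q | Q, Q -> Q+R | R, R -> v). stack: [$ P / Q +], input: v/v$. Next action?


no handle; shift 'v'
Action: shift


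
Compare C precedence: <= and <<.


'<<' is shift (level 8); '<=' is relational (level 7)
Higher level binds tighter
'<<' has higher precedence than '<='


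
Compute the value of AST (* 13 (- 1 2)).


Evaluate inner: (- 1 2) = -1
Evaluate root: (* 13 -1) = -13
Result: -13


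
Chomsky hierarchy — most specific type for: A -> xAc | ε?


Single nonterminal LHS, but x^n c^n is not regular
Classification: Type 2 (Context-Free)


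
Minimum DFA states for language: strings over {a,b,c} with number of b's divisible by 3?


Track (count of b) mod 3: states 0..2, accept at 0
Minimal DFA: 3 states


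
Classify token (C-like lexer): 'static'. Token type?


Pattern: reserved word
Type: KEYWORD


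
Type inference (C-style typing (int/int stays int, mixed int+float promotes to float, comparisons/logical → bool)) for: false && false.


Operand types: bool && bool
Rule: logical operators take bool operands and yield bool
Result type: bool


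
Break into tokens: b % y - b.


Scan left to right, longest-match per lexeme
Tokens: ID(b), OP(%), ID(y), OP(-), ID(b)


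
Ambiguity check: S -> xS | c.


right-linear, alternatives start with distinct terminals 'x' vs 'c': unique leftmost derivation
Unambiguous


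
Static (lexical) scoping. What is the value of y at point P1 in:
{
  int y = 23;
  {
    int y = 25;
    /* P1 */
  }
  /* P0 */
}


y declared in the same block as P1
y = 25


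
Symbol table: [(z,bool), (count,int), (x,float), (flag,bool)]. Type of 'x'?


Lookup 'x' → type float


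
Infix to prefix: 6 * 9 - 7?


left-to-right (same/higher precedence on left): tree is (- (* 6 9) 7)
Prefix: - * 6 9 7


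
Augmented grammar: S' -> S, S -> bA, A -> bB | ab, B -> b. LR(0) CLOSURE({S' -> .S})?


Start: S' -> .S
For each item with dot before a nonterminal B, add B -> .γ for every B-production
Closure: [S' -> .S, S -> .bA]


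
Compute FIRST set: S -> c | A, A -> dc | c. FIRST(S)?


Per alternative of S: FIRST(c) = {c}; FIRST(A) = {c, d}
FIRST(S) = {c, d}


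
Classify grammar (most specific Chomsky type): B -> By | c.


Left-linear: every RHS is a terminal or one nonterminal followed by a terminal
Classification: Type 3 (Regular)


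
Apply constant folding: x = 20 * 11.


20 * 11 = 220 at compile time
Optimized: x = 220


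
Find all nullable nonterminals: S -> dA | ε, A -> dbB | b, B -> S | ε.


A nonterminal is nullable iff some alternative derives ε (directly, or every symbol in it is nullable)
Nullable: {B, S}


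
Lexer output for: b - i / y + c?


Scan left to right, longest-match per lexeme
Tokens: ID(b), OP(-), ID(i), OP(/), ID(y), OP(+), ID(c)


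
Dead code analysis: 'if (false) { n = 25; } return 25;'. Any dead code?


condition is constant false, so the whole block is unreachable
Dead: 'if (false) { n = 25; }'


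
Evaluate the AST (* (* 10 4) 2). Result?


Evaluate inner: (* 10 4) = 40
Evaluate root: (* 40 2) = 80
Result: 80


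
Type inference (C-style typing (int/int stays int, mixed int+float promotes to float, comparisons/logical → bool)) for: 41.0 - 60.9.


Operand types: float - float
Rule: mixed int/float promotes to float; int/int stays int
Result type: float


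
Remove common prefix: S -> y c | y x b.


Common prefix: 'y'
Factored: S -> y S', S' -> c | x b


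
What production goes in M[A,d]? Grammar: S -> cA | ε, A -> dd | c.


For [A, d]: 'd' ∈ FIRST(dd)
Entry: A -> dd


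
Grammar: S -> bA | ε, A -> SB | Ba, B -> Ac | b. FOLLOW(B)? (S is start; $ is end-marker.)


$ ∈ FOLLOW(S). For each A -> αBβ: add FIRST(β)\{ε} to FOLLOW(B); if β nullable, add FOLLOW(A).
FOLLOW(B) = {$, a, b, c}


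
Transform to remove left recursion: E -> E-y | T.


Left-recursive alternatives: E-y; non-recursive: T
Introduce E': E -> TE', E' -> -yE' | ε


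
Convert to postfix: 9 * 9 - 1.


Left to right (same or higher precedence on left)
Postfix: 9 9 * 1 -


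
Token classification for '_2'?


Pattern: letter/underscore followed by alphanumerics, not a keyword
Type: IDENTIFIER


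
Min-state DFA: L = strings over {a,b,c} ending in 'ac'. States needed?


Track the longest suffix of input matching a prefix of 'ac': 3 classes (prefixes of length 0..2)
Minimal DFA: 3 states


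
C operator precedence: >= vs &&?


'>=' is relational (level 7); '&&' is logical AND (level 2)
Higher level binds tighter
'>=' has higher precedence than '&&'


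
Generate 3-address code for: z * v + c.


Break into single-operator statements:
t1 = z * v
t2 = t1 + c


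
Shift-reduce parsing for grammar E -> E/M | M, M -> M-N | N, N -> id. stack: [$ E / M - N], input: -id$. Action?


handle 'M-N' on top
Action: reduce (M -> M-N)


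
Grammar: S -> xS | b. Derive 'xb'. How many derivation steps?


Derivation: S => xS => xb
Steps: 2


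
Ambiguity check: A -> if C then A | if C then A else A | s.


dangling else: 'if C then if C then s else s' parses two ways
Ambiguous


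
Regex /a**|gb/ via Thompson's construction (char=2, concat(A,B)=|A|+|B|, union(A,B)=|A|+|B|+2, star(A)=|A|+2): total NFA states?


Syntax tree has 3 char leaf(s), 1 union(s), 2 star(s)
chars contribute 3×2 = 6; each union adds +2; each star adds +2
Total: 6 + 2 + 4 = 12 states


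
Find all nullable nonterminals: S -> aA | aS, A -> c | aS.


A nonterminal is nullable iff some alternative derives ε (directly, or every symbol in it is nullable)
Nullable: {}


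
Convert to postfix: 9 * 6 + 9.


Left to right (same or higher precedence on left)
Postfix: 9 6 * 9 +


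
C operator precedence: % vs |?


'%' is multiplicative (level 10); '|' is bitwise OR (level 3)
Higher level binds tighter
'%' has higher precedence than '|'


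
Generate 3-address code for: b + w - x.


Break into single-operator statements:
t1 = b + w
t2 = t1 - x


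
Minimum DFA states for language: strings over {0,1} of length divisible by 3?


Track length mod 3: states 0..2, accept at 0
Minimal DFA: 3 states


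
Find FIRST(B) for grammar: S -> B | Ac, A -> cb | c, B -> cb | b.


Per alternative of B: FIRST(cb) = {c}; FIRST(b) = {b}
FIRST(B) = {b, c}


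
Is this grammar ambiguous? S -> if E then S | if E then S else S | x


dangling else: 'if E then if E then x else x' parses two ways
Ambiguous


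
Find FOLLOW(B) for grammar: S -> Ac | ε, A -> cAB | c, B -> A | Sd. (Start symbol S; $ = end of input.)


$ ∈ FOLLOW(S). For each A -> αBβ: add FIRST(β)\{ε} to FOLLOW(B); if β nullable, add FOLLOW(A).
FOLLOW(B) = {c, d}


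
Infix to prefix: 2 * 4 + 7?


left-to-right (same/higher precedence on left): tree is (+ (* 2 4) 7)
Prefix: + * 2 4 7


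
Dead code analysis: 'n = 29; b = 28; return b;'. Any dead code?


n is assigned but never read
Dead: 'n = 29'


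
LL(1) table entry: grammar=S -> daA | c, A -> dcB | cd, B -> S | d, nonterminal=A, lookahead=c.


For [A, c]: 'c' ∈ FIRST(cd)
Entry: A -> cd


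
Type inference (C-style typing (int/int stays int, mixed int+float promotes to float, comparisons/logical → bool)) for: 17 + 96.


Operand types: int + int
Rule: mixed int/float promotes to float; int/int stays int
Result type: int


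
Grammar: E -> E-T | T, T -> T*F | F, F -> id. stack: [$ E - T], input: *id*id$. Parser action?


'*' can extend T; shift to build T -> T*F
Action: shift


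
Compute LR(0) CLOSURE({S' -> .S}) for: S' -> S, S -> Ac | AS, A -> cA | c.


Start: S' -> .S
For each item with dot before a nonterminal B, add B -> .γ for every B-production
Closure: [S' -> .S, S -> .Ac, S -> .AS, A -> .cA, A -> .c]


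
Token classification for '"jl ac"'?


Pattern: double-quoted sequence
Type: STRING_LITERAL


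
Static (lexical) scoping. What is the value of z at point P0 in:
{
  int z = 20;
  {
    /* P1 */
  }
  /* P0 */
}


z declared in the same block as P0
z = 20


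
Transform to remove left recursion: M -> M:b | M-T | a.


Left-recursive alternatives: M:b, M-T; non-recursive: a
Introduce M': M -> aM', M' -> :bM' | -TM' | ε


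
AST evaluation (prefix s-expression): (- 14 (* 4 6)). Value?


Evaluate inner: (* 4 6) = 24
Evaluate root: (- 14 24) = -10
Result: -10


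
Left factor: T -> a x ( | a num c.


Common prefix: 'a'
Factored: T -> a T', T' -> x ( | num c


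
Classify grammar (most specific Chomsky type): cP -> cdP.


LHS has context (more than one symbol) and |LHS| ≤ |RHS|
Classification: Type 1 (Context-Sensitive)


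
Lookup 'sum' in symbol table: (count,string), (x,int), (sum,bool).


Lookup 'sum' → type bool


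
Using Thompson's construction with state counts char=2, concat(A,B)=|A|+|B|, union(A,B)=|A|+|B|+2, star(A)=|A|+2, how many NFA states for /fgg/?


Syntax tree has 3 char leaf(s), 0 union(s), 0 star(s)
chars contribute 3×2 = 6; each union adds +2; each star adds +2
Total: 6 + 0 + 0 = 6 states


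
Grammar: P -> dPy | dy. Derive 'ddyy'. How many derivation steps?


Derivation: P => dPy => ddyy
Steps: 2


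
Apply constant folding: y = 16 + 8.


16 + 8 = 24 at compile time
Optimized: y = 24


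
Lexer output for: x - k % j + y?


Scan left to right, longest-match per lexeme
Tokens: ID(x), OP(-), ID(k), OP(%), ID(j), OP(+), ID(y)


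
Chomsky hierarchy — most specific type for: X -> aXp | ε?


Single nonterminal LHS, but a^n p^n is not regular
Classification: Type 2 (Context-Free)


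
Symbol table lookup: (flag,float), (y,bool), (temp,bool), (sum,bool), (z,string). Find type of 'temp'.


Lookup 'temp' → type bool


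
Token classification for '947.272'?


Pattern: digits with a decimal point
Type: FLOAT_LITERAL


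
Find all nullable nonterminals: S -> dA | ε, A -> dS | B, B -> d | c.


A nonterminal is nullable iff some alternative derives ε (directly, or every symbol in it is nullable)
Nullable: {S}


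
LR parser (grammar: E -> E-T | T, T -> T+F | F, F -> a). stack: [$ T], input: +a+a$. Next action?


shift '+' to continue T -> T+F
Action: shift


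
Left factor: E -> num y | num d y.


Common prefix: 'num'
Factored: E -> num E', E' -> y | d y


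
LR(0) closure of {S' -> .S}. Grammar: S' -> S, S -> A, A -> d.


Start: S' -> .S
For each item with dot before a nonterminal B, add B -> .γ for every B-production
Closure: [S' -> .S, S -> .A, A -> .d]


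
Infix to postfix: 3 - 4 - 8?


Left to right (same or higher precedence on left)
Postfix: 3 4 - 8 -


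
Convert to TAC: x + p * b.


Break into single-operator statements:
t1 = p * b
t2 = x + t1


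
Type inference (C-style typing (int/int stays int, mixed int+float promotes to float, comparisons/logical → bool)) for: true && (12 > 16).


Operand types: bool && bool
Rule: logical operators take bool operands and yield bool
Result type: bool


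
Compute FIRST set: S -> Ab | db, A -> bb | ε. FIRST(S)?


Per alternative of S: FIRST(Ab) = {b}; FIRST(db) = {d}
FIRST(S) = {b, d}


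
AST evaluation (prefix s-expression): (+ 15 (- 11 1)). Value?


Evaluate inner: (- 11 1) = 10
Evaluate root: (+ 15 10) = 25
Result: 25
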